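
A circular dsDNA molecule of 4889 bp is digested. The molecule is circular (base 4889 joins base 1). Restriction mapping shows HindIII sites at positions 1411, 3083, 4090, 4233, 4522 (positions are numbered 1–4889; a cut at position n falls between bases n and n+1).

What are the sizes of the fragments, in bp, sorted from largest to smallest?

1778, 1672, 1007, 289, 143 bp

Circular molecule, 5 cuts → 5 fragments:
  3083 − 1411 = 1672 bp
  4090 − 3083 = 1007 bp
  4233 − 4090 = 143 bp
  4522 − 4233 = 289 bp
  wrap: 4889 − 4522 + 1411 = 1778 bp
Sorted largest to smallest: 1778, 1672, 1007, 289, 143 bp.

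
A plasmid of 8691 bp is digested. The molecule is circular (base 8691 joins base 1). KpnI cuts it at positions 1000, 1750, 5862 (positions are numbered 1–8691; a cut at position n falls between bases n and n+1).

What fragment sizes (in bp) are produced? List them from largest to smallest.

Circular molecule, 3 cuts → 3 fragments:
  1750 − 1000 = 750 bp
  5862 − 1750 = 4112 bp
  wrap: 8691 − 5862 + 1000 = 3829 bp
Sorted largest to smallest: 4112, 3829, 750 bp.

4112, 3829, 750 bp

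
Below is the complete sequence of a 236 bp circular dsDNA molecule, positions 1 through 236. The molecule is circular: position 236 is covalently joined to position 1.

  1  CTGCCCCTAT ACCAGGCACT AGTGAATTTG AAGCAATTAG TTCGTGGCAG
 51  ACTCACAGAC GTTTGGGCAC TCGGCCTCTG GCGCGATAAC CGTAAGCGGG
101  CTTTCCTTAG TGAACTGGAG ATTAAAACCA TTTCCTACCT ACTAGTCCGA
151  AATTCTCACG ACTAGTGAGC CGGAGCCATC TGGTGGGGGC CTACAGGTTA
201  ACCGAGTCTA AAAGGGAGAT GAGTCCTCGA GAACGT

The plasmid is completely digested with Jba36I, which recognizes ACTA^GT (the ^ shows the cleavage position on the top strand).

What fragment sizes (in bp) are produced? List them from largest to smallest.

123, 93, 20 bp

Jba36I sites (ACTAGT) start at positions 18, 141, 161.
Jba36I cuts after base 4 of each site, so after positions 21, 144, 164.
Circular molecule, 3 cuts → 3 fragments:
  22–144 → 123 bp
  145–164 → 20 bp
  165–236 then 1–21 → 72 + 21 = 93 bp
Sorted largest to smallest: 123, 93, 20 bp.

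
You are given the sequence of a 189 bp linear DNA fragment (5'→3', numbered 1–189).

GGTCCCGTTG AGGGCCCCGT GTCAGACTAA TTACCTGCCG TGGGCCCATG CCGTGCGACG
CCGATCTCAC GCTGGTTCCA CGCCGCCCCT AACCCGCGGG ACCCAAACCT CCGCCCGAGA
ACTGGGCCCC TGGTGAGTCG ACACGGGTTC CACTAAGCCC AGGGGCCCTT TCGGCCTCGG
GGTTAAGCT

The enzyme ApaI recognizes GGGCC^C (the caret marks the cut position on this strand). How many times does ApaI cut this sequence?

4

GGGCCC occurs starting at positions 12, 42, 124, 163.
ApaI cuts at 4 sites.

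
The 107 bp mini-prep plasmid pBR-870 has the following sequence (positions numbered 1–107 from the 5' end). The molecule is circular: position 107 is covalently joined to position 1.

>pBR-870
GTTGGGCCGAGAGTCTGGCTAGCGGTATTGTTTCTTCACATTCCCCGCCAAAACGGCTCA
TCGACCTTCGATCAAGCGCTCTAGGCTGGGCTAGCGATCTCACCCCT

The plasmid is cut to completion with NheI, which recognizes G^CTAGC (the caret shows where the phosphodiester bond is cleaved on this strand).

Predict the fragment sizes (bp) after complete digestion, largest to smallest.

72, 35 bp

NheI sites (GCTAGC) start at positions 18, 90.
NheI cuts after the first base of each site, so after positions 18, 90.
Circular molecule, 2 cuts → 2 fragments:
  19–90 → 72 bp
  91–107 then 1–18 → 17 + 18 = 35 bp
Sorted largest to smallest: 72, 35 bp.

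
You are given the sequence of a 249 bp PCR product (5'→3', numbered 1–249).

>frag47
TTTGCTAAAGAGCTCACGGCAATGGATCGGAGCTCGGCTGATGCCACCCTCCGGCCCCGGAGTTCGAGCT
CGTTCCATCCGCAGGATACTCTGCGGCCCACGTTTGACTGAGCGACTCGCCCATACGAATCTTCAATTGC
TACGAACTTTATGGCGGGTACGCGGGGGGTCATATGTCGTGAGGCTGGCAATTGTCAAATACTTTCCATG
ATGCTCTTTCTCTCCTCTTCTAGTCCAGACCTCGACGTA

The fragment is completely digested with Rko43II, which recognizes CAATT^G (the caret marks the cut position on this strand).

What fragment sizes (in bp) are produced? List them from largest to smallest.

138, 56, 55 bp

Rko43II sites (CAATTG) start at positions 134, 189.
Rko43II cuts after base 5 of each site (before the last base), so after positions 138, 193.
Linear molecule, 2 cuts → 3 fragments:
  1–138 → 138 bp
  139–193 → 55 bp
  194–249 → 56 bp
Sorted largest to smallest: 138, 56, 55 bp.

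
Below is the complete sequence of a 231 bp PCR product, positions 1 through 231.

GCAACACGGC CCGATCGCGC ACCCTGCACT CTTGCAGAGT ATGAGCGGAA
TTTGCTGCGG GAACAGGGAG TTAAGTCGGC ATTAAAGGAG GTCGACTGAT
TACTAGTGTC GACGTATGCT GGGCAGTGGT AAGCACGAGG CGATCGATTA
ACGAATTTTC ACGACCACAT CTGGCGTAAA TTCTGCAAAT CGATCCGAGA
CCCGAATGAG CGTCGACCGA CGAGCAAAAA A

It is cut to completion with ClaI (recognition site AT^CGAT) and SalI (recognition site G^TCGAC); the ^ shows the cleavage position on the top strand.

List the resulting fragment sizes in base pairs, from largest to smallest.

91, 46, 36, 22, 19, 17 bp

ClaI sites (ATCGAT) start at positions 143, 189.
ClaI cuts after base 2 of each site, so after positions 144, 190.
SalI sites (GTCGAC) start at positions 91, 108, 212.
SalI cuts after the first base of each site, so after positions 91, 108, 212.
Combined cut positions: 91, 108, 144, 190, 212.
Linear molecule, 5 cuts → 6 fragments:
  1–91 → 91 bp
  92–108 → 17 bp
  109–144 → 36 bp
  145–190 → 46 bp
  191–212 → 22 bp
  213–231 → 19 bp
Sorted largest to smallest: 91, 46, 36, 22, 19, 17 bp.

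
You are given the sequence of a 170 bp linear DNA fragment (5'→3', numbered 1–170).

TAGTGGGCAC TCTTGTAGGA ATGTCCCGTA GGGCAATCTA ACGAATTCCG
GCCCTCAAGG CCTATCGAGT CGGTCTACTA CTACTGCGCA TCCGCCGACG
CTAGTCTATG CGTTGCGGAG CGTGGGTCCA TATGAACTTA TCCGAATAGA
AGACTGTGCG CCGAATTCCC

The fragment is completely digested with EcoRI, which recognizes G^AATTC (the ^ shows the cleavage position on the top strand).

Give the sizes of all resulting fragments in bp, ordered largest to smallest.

120, 43, 7 bp

EcoRI sites (GAATTC) start at positions 43, 163.
EcoRI cuts after the first base of each site, so after positions 43, 163.
Linear molecule, 2 cuts → 3 fragments:
  1–43 → 43 bp
  44–163 → 120 bp
  164–170 → 7 bp
Sorted largest to smallest: 120, 43, 7 bp.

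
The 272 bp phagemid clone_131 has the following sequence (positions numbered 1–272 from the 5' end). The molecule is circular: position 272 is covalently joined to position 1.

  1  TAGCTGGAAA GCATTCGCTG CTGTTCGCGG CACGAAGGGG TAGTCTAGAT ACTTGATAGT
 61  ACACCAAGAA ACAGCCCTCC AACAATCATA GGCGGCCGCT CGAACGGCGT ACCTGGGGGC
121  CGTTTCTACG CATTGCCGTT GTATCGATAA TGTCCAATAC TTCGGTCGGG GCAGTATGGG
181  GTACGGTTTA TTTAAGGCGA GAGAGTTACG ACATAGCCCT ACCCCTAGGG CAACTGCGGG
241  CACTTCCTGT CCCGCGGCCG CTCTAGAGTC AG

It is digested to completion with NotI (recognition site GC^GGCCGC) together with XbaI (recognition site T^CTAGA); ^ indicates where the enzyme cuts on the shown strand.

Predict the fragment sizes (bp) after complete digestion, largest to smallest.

162, 54, 49, 7 bp

NotI sites (GCGGCCGC) start at positions 92, 254.
NotI cuts after base 2 of each site, so after positions 93, 255.
XbaI sites (TCTAGA) start at positions 44, 262.
XbaI cuts after the first base of each site, so after positions 44, 262.
Combined cut positions: 44, 93, 255, 262.
Circular molecule, 4 cuts → 4 fragments:
  45–93 → 49 bp
  94–255 → 162 bp
  256–262 → 7 bp
  263–272 then 1–44 → 10 + 44 = 54 bp
Sorted largest to smallest: 162, 54, 49, 7 bp.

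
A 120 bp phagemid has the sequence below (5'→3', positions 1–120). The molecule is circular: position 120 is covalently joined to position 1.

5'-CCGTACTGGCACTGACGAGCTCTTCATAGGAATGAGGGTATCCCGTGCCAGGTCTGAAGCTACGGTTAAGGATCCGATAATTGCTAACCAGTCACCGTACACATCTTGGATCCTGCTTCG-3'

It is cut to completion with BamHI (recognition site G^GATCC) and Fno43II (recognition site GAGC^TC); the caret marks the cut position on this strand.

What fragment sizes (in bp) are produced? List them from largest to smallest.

50, 38, 32 bp

BamHI sites (GGATCC) start at positions 70, 108.
BamHI cuts after the first base of each site, so after positions 70, 108.
The Fno43II site (GAGCTC) starts at position 17.
Fno43II cuts after base 4 of each site, so after position 20.
Combined cut positions: 20, 70, 108.
Circular molecule, 3 cuts → 3 fragments:
  21–70 → 50 bp
  71–108 → 38 bp
  109–120 then 1–20 → 12 + 20 = 32 bp
Sorted largest to smallest: 50, 38, 32 bp.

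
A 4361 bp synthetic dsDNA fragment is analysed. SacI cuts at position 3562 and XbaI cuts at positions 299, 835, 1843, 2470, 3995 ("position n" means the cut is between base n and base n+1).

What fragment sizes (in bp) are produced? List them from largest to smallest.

Combined cut positions (sorted): 299, 835, 1843, 2470, 3562, 3995.
Linear molecule, 6 cuts → 7 fragments:
  299 − 0 = 299 bp
  835 − 299 = 536 bp
  1843 − 835 = 1008 bp
  2470 − 1843 = 627 bp
  3562 − 2470 = 1092 bp
  3995 − 3562 = 433 bp
  4361 − 3995 = 366 bp
Sorted largest to smallest: 1092, 1008, 627, 536, 433, 366, 299 bp.

1092, 1008, 627, 536, 433, 366, 299 bp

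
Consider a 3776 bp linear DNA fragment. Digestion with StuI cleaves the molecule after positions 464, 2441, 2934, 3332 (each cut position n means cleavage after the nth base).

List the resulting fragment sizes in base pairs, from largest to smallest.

Linear molecule, 4 cuts → 5 fragments:
  464 − 0 = 464 bp
  2441 − 464 = 1977 bp
  2934 − 2441 = 493 bp
  3332 − 2934 = 398 bp
  3776 − 3332 = 444 bp
Sorted largest to smallest: 1977, 493, 464, 444, 398 bp.

1977, 493, 464, 444, 398 bp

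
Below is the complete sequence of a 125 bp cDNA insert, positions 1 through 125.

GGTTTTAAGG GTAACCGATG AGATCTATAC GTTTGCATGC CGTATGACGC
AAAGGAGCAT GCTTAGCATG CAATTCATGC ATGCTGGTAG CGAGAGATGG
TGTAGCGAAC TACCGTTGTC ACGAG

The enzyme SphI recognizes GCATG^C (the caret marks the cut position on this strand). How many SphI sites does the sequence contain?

GCATGC occurs starting at positions 35, 57, 66, 79.
SphI cuts at 4 sites.

4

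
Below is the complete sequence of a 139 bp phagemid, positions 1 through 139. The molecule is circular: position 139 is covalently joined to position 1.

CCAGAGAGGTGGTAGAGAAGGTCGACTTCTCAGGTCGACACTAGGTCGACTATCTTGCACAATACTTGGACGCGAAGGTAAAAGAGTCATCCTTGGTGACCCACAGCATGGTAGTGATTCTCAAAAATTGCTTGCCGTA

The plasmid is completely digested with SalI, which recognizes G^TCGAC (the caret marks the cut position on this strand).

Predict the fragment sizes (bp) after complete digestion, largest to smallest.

SalI sites (GTCGAC) start at positions 21, 34, 45.
SalI cuts after the first base of each site, so after positions 21, 34, 45.
Circular molecule, 3 cuts → 3 fragments:
  22–34 → 13 bp
  35–45 → 11 bp
  46–139 then 1–21 → 94 + 21 = 115 bp
Sorted largest to smallest: 115, 13, 11 bp.

115, 13, 11 bp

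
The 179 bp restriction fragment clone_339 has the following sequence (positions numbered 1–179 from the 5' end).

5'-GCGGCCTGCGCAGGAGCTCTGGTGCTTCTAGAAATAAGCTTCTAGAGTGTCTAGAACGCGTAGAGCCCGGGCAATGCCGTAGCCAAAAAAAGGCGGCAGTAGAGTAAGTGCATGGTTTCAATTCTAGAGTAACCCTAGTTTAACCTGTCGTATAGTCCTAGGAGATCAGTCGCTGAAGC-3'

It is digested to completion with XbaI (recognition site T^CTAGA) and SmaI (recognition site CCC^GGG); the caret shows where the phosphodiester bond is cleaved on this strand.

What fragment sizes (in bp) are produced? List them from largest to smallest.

XbaI sites (TCTAGA) start at positions 27, 41, 50, 123.
XbaI cuts after the first base of each site, so after positions 27, 41, 50, 123.
The SmaI site (CCCGGG) starts at position 66.
SmaI cuts after base 3 of each site, so after position 68.
Combined cut positions: 27, 41, 50, 68, 123.
Linear molecule, 5 cuts → 6 fragments:
  1–27 → 27 bp
  28–41 → 14 bp
  42–50 → 9 bp
  51–68 → 18 bp
  69–123 → 55 bp
  124–179 → 56 bp
Sorted largest to smallest: 56, 55, 27, 18, 14, 9 bp.

56, 55, 27, 18, 14, 9 bp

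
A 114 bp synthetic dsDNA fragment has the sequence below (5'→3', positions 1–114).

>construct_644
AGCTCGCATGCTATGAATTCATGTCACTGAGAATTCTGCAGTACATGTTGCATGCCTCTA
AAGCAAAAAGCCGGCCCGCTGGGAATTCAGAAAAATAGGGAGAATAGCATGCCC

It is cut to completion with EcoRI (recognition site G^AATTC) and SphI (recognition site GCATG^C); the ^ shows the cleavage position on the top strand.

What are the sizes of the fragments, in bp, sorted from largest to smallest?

29, 28, 23, 16, 10, 5, 3 bp

EcoRI sites (GAATTC) start at positions 15, 31, 83.
EcoRI cuts after the first base of each site, so after positions 15, 31, 83.
SphI sites (GCATGC) start at positions 6, 50, 107.
SphI cuts after base 5 of each site (before the last base), so after positions 10, 54, 111.
Combined cut positions: 10, 15, 31, 54, 83, 111.
Linear molecule, 6 cuts → 7 fragments:
  1–10 → 10 bp
  11–15 → 5 bp
  16–31 → 16 bp
  32–54 → 23 bp
  55–83 → 29 bp
  84–111 → 28 bp
  112–114 → 3 bp
Sorted largest to smallest: 29, 28, 23, 16, 10, 5, 3 bp.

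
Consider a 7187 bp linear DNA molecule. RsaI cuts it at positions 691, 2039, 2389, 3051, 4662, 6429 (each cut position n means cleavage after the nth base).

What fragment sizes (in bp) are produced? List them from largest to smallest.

1767, 1611, 1348, 758, 691, 662, 350 bp

Linear molecule, 6 cuts → 7 fragments:
  691 − 0 = 691 bp
  2039 − 691 = 1348 bp
  2389 − 2039 = 350 bp
  3051 − 2389 = 662 bp
  4662 − 3051 = 1611 bp
  6429 − 4662 = 1767 bp
  7187 − 6429 = 758 bp
Sorted largest to smallest: 1767, 1611, 1348, 758, 691, 662, 350 bp.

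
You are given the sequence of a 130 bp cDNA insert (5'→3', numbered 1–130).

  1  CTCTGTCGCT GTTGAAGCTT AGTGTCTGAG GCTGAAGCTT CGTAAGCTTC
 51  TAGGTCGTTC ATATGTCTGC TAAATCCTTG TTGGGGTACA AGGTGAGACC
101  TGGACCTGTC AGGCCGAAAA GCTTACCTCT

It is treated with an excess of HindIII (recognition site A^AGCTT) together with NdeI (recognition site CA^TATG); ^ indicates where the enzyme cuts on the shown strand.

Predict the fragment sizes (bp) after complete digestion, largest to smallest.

58, 20, 17, 15, 11, 9 bp

HindIII sites (AAGCTT) start at positions 15, 35, 44, 119.
HindIII cuts after the first base of each site, so after positions 15, 35, 44, 119.
The NdeI site (CATATG) starts at position 60.
NdeI cuts after base 2 of each site, so after position 61.
Combined cut positions: 15, 35, 44, 61, 119.
Linear molecule, 5 cuts → 6 fragments:
  1–15 → 15 bp
  16–35 → 20 bp
  36–44 → 9 bp
  45–61 → 17 bp
  62–119 → 58 bp
  120–130 → 11 bp
Sorted largest to smallest: 58, 20, 17, 15, 11, 9 bp.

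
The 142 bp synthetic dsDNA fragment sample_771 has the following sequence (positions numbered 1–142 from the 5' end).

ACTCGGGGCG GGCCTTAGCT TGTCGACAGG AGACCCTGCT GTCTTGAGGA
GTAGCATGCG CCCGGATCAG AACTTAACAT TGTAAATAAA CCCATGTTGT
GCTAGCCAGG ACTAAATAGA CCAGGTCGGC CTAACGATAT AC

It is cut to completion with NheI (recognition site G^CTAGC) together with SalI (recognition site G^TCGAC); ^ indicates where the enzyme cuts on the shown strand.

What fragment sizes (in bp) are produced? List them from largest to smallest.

The NheI site (GCTAGC) starts at position 101.
NheI cuts after the first base of each site, so after position 101.
The SalI site (GTCGAC) starts at position 22.
SalI cuts after the first base of each site, so after position 22.
Combined cut positions: 22, 101.
Linear molecule, 2 cuts → 3 fragments:
  1–22 → 22 bp
  23–101 → 79 bp
  102–142 → 41 bp
Sorted largest to smallest: 79, 41, 22 bp.

79, 41, 22 bp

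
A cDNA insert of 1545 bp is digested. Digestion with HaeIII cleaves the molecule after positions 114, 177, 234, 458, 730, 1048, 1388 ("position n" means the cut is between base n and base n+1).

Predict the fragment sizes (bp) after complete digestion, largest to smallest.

340, 318, 272, 224, 157, 114, 63, 57 bp

Linear molecule, 7 cuts → 8 fragments:
  114 − 0 = 114 bp
  177 − 114 = 63 bp
  234 − 177 = 57 bp
  458 − 234 = 224 bp
  730 − 458 = 272 bp
  1048 − 730 = 318 bp
  1388 − 1048 = 340 bp
  1545 − 1388 = 157 bp
Sorted largest to smallest: 340, 318, 272, 224, 157, 114, 63, 57 bp.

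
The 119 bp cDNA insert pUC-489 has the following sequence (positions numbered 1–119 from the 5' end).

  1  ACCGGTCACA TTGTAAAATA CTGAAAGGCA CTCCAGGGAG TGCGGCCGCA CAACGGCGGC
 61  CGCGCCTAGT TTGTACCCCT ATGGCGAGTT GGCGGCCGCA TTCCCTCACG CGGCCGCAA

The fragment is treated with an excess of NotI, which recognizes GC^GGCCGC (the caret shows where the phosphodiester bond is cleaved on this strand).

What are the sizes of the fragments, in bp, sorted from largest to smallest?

43, 36, 18, 14, 8 bp

NotI sites (GCGGCCGC) start at positions 42, 56, 92, 110.
NotI cuts after base 2 of each site, so after positions 43, 57, 93, 111.
Linear molecule, 4 cuts → 5 fragments:
  1–43 → 43 bp
  44–57 → 14 bp
  58–93 → 36 bp
  94–111 → 18 bp
  112–119 → 8 bp
Sorted largest to smallest: 43, 36, 18, 14, 8 bp.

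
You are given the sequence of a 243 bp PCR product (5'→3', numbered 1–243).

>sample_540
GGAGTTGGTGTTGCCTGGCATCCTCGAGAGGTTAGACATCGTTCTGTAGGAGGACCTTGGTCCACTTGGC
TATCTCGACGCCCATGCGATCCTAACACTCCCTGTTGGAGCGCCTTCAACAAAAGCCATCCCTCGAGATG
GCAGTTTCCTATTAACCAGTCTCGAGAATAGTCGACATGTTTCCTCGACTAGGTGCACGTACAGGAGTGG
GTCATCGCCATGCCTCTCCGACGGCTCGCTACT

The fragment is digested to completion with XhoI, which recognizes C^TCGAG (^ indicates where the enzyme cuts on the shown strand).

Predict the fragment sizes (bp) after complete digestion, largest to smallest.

109, 82, 29, 23 bp

XhoI sites (CTCGAG) start at positions 23, 132, 161.
XhoI cuts after the first base of each site, so after positions 23, 132, 161.
Linear molecule, 3 cuts → 4 fragments:
  1–23 → 23 bp
  24–132 → 109 bp
  133–161 → 29 bp
  162–243 → 82 bp
Sorted largest to smallest: 109, 82, 29, 23 bp.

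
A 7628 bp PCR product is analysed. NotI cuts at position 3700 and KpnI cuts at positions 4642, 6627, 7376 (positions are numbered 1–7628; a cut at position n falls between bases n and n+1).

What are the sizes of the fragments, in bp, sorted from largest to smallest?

Combined cut positions (sorted): 3700, 4642, 6627, 7376.
Linear molecule, 4 cuts → 5 fragments:
  3700 − 0 = 3700 bp
  4642 − 3700 = 942 bp
  6627 − 4642 = 1985 bp
  7376 − 6627 = 749 bp
  7628 − 7376 = 252 bp
Sorted largest to smallest: 3700, 1985, 942, 749, 252 bp.

3700, 1985, 942, 749, 252 bp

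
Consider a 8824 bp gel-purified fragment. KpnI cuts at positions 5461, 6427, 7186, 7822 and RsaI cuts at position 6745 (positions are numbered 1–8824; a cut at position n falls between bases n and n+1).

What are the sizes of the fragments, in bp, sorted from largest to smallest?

Combined cut positions (sorted): 5461, 6427, 6745, 7186, 7822.
Linear molecule, 5 cuts → 6 fragments:
  5461 − 0 = 5461 bp
  6427 − 5461 = 966 bp
  6745 − 6427 = 318 bp
  7186 − 6745 = 441 bp
  7822 − 7186 = 636 bp
  8824 − 7822 = 1002 bp
Sorted largest to smallest: 5461, 1002, 966, 636, 441, 318 bp.

5461, 1002, 966, 636, 441, 318 bp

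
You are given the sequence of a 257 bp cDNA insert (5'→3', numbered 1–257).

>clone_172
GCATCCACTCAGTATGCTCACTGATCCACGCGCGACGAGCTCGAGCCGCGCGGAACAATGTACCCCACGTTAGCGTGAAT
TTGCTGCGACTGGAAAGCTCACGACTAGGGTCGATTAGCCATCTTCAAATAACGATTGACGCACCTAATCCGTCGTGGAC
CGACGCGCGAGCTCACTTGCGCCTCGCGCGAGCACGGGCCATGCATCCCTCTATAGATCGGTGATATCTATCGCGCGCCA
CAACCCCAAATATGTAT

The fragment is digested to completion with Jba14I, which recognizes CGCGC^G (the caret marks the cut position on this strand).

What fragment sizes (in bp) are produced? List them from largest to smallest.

Jba14I sites (CGCGCG) start at positions 29, 47, 164, 185, 232.
Jba14I cuts after base 5 of each site (before the last base), so after positions 33, 51, 168, 189, 236.
Linear molecule, 5 cuts → 6 fragments:
  1–33 → 33 bp
  34–51 → 18 bp
  52–168 → 117 bp
  169–189 → 21 bp
  190–236 → 47 bp
  237–257 → 21 bp
Sorted largest to smallest: 117, 47, 33, 21, 21, 18 bp.

117, 47, 33, 21, 21, 18 bp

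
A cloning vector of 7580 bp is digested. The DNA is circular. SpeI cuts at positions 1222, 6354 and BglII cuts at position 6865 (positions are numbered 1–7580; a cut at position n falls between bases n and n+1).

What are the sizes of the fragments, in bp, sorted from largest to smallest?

5132, 1937, 511 bp

Combined cut positions (sorted): 1222, 6354, 6865.
Circular molecule, 3 cuts → 3 fragments:
  6354 − 1222 = 5132 bp
  6865 − 6354 = 511 bp
  wrap: 7580 − 6865 + 1222 = 1937 bp
Sorted largest to smallest: 5132, 1937, 511 bp.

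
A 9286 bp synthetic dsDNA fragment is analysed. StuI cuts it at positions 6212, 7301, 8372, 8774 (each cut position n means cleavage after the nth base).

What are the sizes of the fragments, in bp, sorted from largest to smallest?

Linear molecule, 4 cuts → 5 fragments:
  6212 − 0 = 6212 bp
  7301 − 6212 = 1089 bp
  8372 − 7301 = 1071 bp
  8774 − 8372 = 402 bp
  9286 − 8774 = 512 bp
Sorted largest to smallest: 6212, 1089, 1071, 512, 402 bp.

6212, 1089, 1071, 512, 402 bp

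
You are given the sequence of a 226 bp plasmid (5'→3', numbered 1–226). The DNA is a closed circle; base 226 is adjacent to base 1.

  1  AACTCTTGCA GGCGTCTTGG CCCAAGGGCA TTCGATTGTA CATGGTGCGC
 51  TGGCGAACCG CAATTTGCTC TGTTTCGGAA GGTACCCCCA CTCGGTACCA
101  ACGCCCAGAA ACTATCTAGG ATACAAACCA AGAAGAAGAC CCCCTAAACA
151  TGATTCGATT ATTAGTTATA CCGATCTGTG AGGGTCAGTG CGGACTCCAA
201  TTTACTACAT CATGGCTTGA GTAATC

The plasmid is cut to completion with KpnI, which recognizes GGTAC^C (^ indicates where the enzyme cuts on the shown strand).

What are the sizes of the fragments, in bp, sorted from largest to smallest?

KpnI sites (GGTACC) start at positions 81, 94.
KpnI cuts after base 5 of each site (before the last base), so after positions 85, 98.
Circular molecule, 2 cuts → 2 fragments:
  86–98 → 13 bp
  99–226 then 1–85 → 128 + 85 = 213 bp
Sorted largest to smallest: 213, 13 bp.

213, 13 bp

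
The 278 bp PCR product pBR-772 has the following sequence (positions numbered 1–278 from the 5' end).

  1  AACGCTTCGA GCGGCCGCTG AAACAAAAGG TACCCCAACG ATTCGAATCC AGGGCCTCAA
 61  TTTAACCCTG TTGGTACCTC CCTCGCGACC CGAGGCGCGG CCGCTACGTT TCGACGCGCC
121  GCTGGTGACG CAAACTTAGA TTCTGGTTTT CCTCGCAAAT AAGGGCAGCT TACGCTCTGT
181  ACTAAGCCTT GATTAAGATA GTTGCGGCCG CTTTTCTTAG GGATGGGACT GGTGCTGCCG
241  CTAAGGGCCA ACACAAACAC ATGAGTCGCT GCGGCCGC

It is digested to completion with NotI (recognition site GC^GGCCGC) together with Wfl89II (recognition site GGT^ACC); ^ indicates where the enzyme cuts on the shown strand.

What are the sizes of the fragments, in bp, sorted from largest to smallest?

NotI sites (GCGGCCGC) start at positions 11, 97, 204, 271.
NotI cuts after base 2 of each site, so after positions 12, 98, 205, 272.
Wfl89II sites (GGTACC) start at positions 29, 73.
Wfl89II cuts after base 3 of each site, so after positions 31, 75.
Combined cut positions: 12, 31, 75, 98, 205, 272.
Linear molecule, 6 cuts → 7 fragments:
  1–12 → 12 bp
  13–31 → 19 bp
  32–75 → 44 bp
  76–98 → 23 bp
  99–205 → 107 bp
  206–272 → 67 bp
  273–278 → 6 bp
Sorted largest to smallest: 107, 67, 44, 23, 19, 12, 6 bp.

107, 67, 44, 23, 19, 12, 6 bp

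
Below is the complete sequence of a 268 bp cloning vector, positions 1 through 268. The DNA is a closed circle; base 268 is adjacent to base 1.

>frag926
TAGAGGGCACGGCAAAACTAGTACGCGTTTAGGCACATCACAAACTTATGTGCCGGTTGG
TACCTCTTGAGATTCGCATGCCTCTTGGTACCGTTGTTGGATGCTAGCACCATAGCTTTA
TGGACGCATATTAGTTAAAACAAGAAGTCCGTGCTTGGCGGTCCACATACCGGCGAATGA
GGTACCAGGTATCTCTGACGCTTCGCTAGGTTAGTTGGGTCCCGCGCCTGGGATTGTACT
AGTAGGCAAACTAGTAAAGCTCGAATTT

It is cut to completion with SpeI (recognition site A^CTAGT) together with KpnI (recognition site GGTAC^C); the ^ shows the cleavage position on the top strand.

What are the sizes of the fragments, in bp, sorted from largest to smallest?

SpeI sites (ACTAGT) start at positions 17, 238, 250.
SpeI cuts after the first base of each site, so after positions 17, 238, 250.
KpnI sites (GGTACC) start at positions 59, 87, 181.
KpnI cuts after base 5 of each site (before the last base), so after positions 63, 91, 185.
Combined cut positions: 17, 63, 91, 185, 238, 250.
Circular molecule, 6 cuts → 6 fragments:
  18–63 → 46 bp
  64–91 → 28 bp
  92–185 → 94 bp
  186–238 → 53 bp
  239–250 → 12 bp
  251–268 then 1–17 → 18 + 17 = 35 bp
Sorted largest to smallest: 94, 53, 46, 35, 28, 12 bp.

94, 53, 46, 35, 28, 12 bp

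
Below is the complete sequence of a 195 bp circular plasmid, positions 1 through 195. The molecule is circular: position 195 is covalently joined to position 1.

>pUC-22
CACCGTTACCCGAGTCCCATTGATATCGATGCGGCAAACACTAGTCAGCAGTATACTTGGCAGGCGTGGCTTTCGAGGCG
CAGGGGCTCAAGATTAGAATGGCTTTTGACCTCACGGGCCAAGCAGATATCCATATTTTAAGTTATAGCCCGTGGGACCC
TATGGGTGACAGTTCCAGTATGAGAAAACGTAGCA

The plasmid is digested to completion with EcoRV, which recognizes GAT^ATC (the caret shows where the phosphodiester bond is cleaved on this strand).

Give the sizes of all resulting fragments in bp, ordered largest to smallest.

EcoRV sites (GATATC) start at positions 22, 126.
EcoRV cuts after base 3 of each site, so after positions 24, 128.
Circular molecule, 2 cuts → 2 fragments:
  25–128 → 104 bp
  129–195 then 1–24 → 67 + 24 = 91 bp
Sorted largest to smallest: 104, 91 bp.

104, 91 bp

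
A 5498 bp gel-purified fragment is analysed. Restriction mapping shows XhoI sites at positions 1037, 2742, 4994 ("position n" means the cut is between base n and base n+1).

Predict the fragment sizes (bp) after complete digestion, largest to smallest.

2252, 1705, 1037, 504 bp

Linear molecule, 3 cuts → 4 fragments:
  1037 − 0 = 1037 bp
  2742 − 1037 = 1705 bp
  4994 − 2742 = 2252 bp
  5498 − 4994 = 504 bp
Sorted largest to smallest: 2252, 1705, 1037, 504 bp.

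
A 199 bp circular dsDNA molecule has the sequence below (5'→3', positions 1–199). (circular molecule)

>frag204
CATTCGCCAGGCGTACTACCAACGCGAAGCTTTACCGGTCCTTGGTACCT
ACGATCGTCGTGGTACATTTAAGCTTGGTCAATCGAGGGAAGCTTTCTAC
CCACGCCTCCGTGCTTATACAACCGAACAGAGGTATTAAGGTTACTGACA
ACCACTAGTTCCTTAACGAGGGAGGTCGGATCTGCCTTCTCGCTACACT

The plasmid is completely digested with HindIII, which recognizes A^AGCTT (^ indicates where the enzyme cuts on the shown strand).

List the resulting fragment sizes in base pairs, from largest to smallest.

HindIII sites (AAGCTT) start at positions 27, 71, 90.
HindIII cuts after the first base of each site, so after positions 27, 71, 90.
Circular molecule, 3 cuts → 3 fragments:
  28–71 → 44 bp
  72–90 → 19 bp
  91–199 then 1–27 → 109 + 27 = 136 bp
Sorted largest to smallest: 136, 44, 19 bp.

136, 44, 19 bp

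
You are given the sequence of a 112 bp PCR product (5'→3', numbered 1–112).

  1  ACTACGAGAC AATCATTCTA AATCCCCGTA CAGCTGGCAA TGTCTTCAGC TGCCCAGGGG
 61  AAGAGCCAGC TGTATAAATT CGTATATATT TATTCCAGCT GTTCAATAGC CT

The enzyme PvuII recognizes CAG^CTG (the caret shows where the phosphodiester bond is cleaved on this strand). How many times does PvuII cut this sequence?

CAGCTG occurs starting at positions 31, 47, 67, 96.
PvuII cuts at 4 sites.

4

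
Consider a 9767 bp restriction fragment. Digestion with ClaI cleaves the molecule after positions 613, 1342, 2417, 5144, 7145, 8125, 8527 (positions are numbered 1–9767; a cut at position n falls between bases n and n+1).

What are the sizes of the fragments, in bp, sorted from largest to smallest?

Linear molecule, 7 cuts → 8 fragments:
  613 − 0 = 613 bp
  1342 − 613 = 729 bp
  2417 − 1342 = 1075 bp
  5144 − 2417 = 2727 bp
  7145 − 5144 = 2001 bp
  8125 − 7145 = 980 bp
  8527 − 8125 = 402 bp
  9767 − 8527 = 1240 bp
Sorted largest to smallest: 2727, 2001, 1240, 1075, 980, 729, 613, 402 bp.

2727, 2001, 1240, 1075, 980, 729, 613, 402 bp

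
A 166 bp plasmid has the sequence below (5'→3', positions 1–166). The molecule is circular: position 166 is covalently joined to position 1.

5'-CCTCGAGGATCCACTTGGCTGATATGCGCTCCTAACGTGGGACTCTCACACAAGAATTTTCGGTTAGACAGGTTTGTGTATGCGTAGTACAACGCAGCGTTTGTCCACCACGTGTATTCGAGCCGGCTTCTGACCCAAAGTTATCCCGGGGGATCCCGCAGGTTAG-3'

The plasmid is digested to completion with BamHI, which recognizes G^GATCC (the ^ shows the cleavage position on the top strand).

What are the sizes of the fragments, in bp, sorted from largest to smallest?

BamHI sites (GGATCC) start at positions 7, 151.
BamHI cuts after the first base of each site, so after positions 7, 151.
Circular molecule, 2 cuts → 2 fragments:
  8–151 → 144 bp
  152–166 then 1–7 → 15 + 7 = 22 bp
Sorted largest to smallest: 144, 22 bp.

144, 22 bp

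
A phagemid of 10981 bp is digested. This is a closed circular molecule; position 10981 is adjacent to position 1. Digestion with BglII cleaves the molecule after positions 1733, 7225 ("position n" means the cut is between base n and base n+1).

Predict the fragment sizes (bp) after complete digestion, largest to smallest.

5492, 5489 bp

Circular molecule, 2 cuts → 2 fragments:
  7225 − 1733 = 5492 bp
  wrap: 10981 − 7225 + 1733 = 5489 bp
Sorted largest to smallest: 5492, 5489 bp.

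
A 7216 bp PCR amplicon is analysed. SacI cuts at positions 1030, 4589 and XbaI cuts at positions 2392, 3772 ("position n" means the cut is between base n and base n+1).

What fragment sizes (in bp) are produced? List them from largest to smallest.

Combined cut positions (sorted): 1030, 2392, 3772, 4589.
Linear molecule, 4 cuts → 5 fragments:
  1030 − 0 = 1030 bp
  2392 − 1030 = 1362 bp
  3772 − 2392 = 1380 bp
  4589 − 3772 = 817 bp
  7216 − 4589 = 2627 bp
Sorted largest to smallest: 2627, 1380, 1362, 1030, 817 bp.

2627, 1380, 1362, 1030, 817 bp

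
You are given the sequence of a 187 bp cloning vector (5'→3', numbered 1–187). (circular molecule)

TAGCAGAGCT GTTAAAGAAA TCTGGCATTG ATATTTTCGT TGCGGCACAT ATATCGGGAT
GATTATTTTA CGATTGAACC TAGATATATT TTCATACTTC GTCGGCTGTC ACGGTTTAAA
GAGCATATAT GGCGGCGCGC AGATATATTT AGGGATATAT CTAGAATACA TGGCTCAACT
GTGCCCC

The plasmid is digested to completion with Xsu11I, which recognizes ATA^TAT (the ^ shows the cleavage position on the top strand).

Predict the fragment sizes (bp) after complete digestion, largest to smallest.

Xsu11I sites (ATATAT) start at positions 49, 84, 125, 143, 155.
Xsu11I cuts after base 3 of each site, so after positions 51, 86, 127, 145, 157.
Circular molecule, 5 cuts → 5 fragments:
  52–86 → 35 bp
  87–127 → 41 bp
  128–145 → 18 bp
  146–157 → 12 bp
  158–187 then 1–51 → 30 + 51 = 81 bp
Sorted largest to smallest: 81, 41, 35, 18, 12 bp.

81, 41, 35, 18, 12 bp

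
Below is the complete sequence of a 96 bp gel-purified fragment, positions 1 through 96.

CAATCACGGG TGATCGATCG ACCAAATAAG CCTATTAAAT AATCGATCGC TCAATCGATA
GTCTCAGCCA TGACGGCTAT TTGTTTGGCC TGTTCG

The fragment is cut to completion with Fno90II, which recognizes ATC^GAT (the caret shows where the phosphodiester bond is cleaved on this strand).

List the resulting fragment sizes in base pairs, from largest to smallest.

40, 29, 15, 12 bp

Fno90II sites (ATCGAT) start at positions 13, 42, 54.
Fno90II cuts after base 3 of each site, so after positions 15, 44, 56.
Linear molecule, 3 cuts → 4 fragments:
  1–15 → 15 bp
  16–44 → 29 bp
  45–56 → 12 bp
  57–96 → 40 bp
Sorted largest to smallest: 40, 29, 15, 12 bp.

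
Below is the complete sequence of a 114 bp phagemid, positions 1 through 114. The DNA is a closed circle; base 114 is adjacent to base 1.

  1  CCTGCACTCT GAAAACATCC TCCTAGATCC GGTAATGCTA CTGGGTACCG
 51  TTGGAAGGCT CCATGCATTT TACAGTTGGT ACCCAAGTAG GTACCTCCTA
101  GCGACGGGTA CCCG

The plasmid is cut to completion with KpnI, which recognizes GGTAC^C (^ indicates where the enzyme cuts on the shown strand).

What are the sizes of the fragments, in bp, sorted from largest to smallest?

KpnI sites (GGTACC) start at positions 44, 78, 90, 107.
KpnI cuts after base 5 of each site (before the last base), so after positions 48, 82, 94, 111.
Circular molecule, 4 cuts → 4 fragments:
  49–82 → 34 bp
  83–94 → 12 bp
  95–111 → 17 bp
  112–114 then 1–48 → 3 + 48 = 51 bp
Sorted largest to smallest: 51, 34, 17, 12 bp.

51, 34, 17, 12 bp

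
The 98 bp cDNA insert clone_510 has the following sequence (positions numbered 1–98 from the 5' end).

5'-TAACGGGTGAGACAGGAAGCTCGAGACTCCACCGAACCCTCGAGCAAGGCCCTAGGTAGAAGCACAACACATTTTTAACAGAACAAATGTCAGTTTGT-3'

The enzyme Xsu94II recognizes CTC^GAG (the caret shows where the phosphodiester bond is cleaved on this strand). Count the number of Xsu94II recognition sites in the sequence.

2

CTCGAG occurs starting at positions 20, 39.
Xsu94II cuts at 2 sites.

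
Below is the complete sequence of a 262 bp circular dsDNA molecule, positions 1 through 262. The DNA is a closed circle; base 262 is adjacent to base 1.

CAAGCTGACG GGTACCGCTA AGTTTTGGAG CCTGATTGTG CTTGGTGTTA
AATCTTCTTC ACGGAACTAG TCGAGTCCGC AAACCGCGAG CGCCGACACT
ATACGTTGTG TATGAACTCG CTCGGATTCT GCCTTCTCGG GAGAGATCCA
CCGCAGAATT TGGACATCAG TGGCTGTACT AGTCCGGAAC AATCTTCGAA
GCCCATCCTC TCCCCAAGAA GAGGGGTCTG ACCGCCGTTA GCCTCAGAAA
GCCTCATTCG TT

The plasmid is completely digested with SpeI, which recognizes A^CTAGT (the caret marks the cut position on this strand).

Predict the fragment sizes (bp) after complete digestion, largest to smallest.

150, 112 bp

SpeI sites (ACTAGT) start at positions 66, 178.
SpeI cuts after the first base of each site, so after positions 66, 178.
Circular molecule, 2 cuts → 2 fragments:
  67–178 → 112 bp
  179–262 then 1–66 → 84 + 66 = 150 bp
Sorted largest to smallest: 150, 112 bp.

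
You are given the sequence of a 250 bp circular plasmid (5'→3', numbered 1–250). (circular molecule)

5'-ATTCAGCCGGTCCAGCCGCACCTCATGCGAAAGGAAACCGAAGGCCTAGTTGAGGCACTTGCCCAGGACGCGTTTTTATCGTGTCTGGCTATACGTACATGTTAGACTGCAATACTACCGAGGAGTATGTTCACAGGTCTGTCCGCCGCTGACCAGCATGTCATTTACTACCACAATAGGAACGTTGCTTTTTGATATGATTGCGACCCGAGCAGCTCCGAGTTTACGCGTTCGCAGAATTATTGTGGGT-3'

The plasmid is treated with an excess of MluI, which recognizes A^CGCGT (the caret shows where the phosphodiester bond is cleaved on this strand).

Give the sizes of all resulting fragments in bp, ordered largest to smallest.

158, 92 bp

MluI sites (ACGCGT) start at positions 68, 226.
MluI cuts after the first base of each site, so after positions 68, 226.
Circular molecule, 2 cuts → 2 fragments:
  69–226 → 158 bp
  227–250 then 1–68 → 24 + 68 = 92 bp
Sorted largest to smallest: 158, 92 bp.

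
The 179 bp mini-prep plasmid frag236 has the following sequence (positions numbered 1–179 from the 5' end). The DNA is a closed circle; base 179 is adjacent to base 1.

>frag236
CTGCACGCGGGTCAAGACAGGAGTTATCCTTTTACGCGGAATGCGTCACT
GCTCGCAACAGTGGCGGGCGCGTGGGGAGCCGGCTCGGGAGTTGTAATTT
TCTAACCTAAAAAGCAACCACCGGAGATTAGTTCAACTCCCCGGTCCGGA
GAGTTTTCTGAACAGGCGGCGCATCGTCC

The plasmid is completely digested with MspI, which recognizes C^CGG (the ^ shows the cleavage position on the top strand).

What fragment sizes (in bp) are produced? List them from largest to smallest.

113, 41, 20, 5 bp

MspI sites (CCGG) start at positions 80, 121, 141, 146.
MspI cuts after the first base of each site, so after positions 80, 121, 141, 146.
Circular molecule, 4 cuts → 4 fragments:
  81–121 → 41 bp
  122–141 → 20 bp
  142–146 → 5 bp
  147–179 then 1–80 → 33 + 80 = 113 bp
Sorted largest to smallest: 113, 41, 20, 5 bp.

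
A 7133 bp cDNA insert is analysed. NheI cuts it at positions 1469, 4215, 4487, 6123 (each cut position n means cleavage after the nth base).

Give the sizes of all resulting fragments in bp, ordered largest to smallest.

Linear molecule, 4 cuts → 5 fragments:
  1469 − 0 = 1469 bp
  4215 − 1469 = 2746 bp
  4487 − 4215 = 272 bp
  6123 − 4487 = 1636 bp
  7133 − 6123 = 1010 bp
Sorted largest to smallest: 2746, 1636, 1469, 1010, 272 bp.

2746, 1636, 1469, 1010, 272 bp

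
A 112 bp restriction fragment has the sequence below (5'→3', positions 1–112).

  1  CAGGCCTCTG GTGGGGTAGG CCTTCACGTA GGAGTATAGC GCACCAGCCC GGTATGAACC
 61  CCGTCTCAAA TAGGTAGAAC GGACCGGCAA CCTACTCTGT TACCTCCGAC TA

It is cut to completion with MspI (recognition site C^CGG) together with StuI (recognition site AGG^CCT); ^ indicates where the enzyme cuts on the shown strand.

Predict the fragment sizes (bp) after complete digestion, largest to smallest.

MspI sites (CCGG) start at positions 49, 84.
MspI cuts after the first base of each site, so after positions 49, 84.
StuI sites (AGGCCT) start at positions 2, 18.
StuI cuts after base 3 of each site, so after positions 4, 20.
Combined cut positions: 4, 20, 49, 84.
Linear molecule, 4 cuts → 5 fragments:
  1–4 → 4 bp
  5–20 → 16 bp
  21–49 → 29 bp
  50–84 → 35 bp
  85–112 → 28 bp
Sorted largest to smallest: 35, 29, 28, 16, 4 bp.

35, 29, 28, 16, 4 bp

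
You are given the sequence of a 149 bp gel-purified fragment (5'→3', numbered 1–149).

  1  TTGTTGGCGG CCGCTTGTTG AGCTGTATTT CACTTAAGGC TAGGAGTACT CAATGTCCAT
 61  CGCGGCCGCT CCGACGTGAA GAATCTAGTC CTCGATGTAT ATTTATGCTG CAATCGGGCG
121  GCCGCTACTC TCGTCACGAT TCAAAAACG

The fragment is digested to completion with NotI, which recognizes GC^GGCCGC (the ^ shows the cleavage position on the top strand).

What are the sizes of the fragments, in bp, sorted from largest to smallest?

56, 55, 30, 8 bp

NotI sites (GCGGCCGC) start at positions 7, 62, 118.
NotI cuts after base 2 of each site, so after positions 8, 63, 119.
Linear molecule, 3 cuts → 4 fragments:
  1–8 → 8 bp
  9–63 → 55 bp
  64–119 → 56 bp
  120–149 → 30 bp
Sorted largest to smallest: 56, 55, 30, 8 bp.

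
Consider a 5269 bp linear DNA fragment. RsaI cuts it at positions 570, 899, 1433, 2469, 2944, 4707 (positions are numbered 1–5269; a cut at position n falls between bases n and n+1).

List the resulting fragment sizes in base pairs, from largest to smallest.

Linear molecule, 6 cuts → 7 fragments:
  570 − 0 = 570 bp
  899 − 570 = 329 bp
  1433 − 899 = 534 bp
  2469 − 1433 = 1036 bp
  2944 − 2469 = 475 bp
  4707 − 2944 = 1763 bp
  5269 − 4707 = 562 bp
Sorted largest to smallest: 1763, 1036, 570, 562, 534, 475, 329 bp.

1763, 1036, 570, 562, 534, 475, 329 bp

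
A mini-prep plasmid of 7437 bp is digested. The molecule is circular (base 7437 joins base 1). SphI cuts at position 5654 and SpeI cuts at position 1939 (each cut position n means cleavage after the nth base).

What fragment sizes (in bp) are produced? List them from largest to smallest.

3722, 3715 bp

Combined cut positions (sorted): 1939, 5654.
Circular molecule, 2 cuts → 2 fragments:
  5654 − 1939 = 3715 bp
  wrap: 7437 − 5654 + 1939 = 3722 bp
Sorted largest to smallest: 3722, 3715 bp.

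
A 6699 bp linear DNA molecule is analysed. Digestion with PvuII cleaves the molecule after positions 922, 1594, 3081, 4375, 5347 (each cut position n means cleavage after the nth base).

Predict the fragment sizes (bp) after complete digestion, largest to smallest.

Linear molecule, 5 cuts → 6 fragments:
  922 − 0 = 922 bp
  1594 − 922 = 672 bp
  3081 − 1594 = 1487 bp
  4375 − 3081 = 1294 bp
  5347 − 4375 = 972 bp
  6699 − 5347 = 1352 bp
Sorted largest to smallest: 1487, 1352, 1294, 972, 922, 672 bp.

1487, 1352, 1294, 972, 922, 672 bp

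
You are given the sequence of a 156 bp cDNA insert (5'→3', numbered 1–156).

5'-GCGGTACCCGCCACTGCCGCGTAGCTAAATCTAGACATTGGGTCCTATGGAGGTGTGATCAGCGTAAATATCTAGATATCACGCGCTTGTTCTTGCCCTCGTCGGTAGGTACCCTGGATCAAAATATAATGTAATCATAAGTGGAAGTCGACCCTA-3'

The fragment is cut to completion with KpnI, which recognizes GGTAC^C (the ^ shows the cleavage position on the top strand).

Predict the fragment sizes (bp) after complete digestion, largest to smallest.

105, 44, 7 bp

KpnI sites (GGTACC) start at positions 3, 108.
KpnI cuts after base 5 of each site (before the last base), so after positions 7, 112.
Linear molecule, 2 cuts → 3 fragments:
  1–7 → 7 bp
  8–112 → 105 bp
  113–156 → 44 bp
Sorted largest to smallest: 105, 44, 7 bp.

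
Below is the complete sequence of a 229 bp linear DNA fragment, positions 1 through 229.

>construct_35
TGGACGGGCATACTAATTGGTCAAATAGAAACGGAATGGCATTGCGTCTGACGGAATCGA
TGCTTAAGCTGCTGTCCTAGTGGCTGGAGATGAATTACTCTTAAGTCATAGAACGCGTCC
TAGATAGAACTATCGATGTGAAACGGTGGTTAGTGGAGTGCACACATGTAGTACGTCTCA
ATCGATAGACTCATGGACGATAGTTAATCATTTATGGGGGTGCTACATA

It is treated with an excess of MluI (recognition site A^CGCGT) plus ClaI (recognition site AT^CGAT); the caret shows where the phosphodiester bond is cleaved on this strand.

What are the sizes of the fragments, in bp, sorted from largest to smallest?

The MluI site (ACGCGT) starts at position 113.
MluI cuts after the first base of each site, so after position 113.
ClaI sites (ATCGAT) start at positions 56, 132, 181.
ClaI cuts after base 2 of each site, so after positions 57, 133, 182.
Combined cut positions: 57, 113, 133, 182.
Linear molecule, 4 cuts → 5 fragments:
  1–57 → 57 bp
  58–113 → 56 bp
  114–133 → 20 bp
  134–182 → 49 bp
  183–229 → 47 bp
Sorted largest to smallest: 57, 56, 49, 47, 20 bp.

57, 56, 49, 47, 20 bp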